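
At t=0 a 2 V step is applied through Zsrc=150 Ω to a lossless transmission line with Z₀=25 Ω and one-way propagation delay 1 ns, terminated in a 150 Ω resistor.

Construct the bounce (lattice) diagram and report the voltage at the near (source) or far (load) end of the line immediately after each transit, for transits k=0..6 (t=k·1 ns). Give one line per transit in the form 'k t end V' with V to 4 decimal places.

0 0 source 0.2857
1 1 load 0.4898
2 2 source 0.6356
3 3 load 0.7397
4 4 source 0.8141
5 5 load 0.8672
6 6 source 0.9051

Γ_L=0.714286, Γ_S=0.714286; launch V₁=2·25/175=0.285714
k=0 src: V=0.2857
k=1 load: inc=0.285714, refl=0.285714·0.714286=0.2041; V=0.000000+0.285714+0.204082=0.4898
k=2 src: inc=0.204082, refl=0.204082·0.714286=0.1458; V=0.285714+0.204082+0.145773=0.6356
k=3 load: inc=0.145773, refl=0.145773·0.714286=0.1041; V=0.489796+0.145773+0.104123=0.7397
k=4 src: inc=0.104123, refl=0.104123·0.714286=0.0744; V=0.635569+0.104123+0.074374=0.8141
k=5 load: inc=0.074374, refl=0.074374·0.714286=0.0531; V=0.739692+0.074374+0.053124=0.8672
k=6 src: inc=0.053124, refl=0.053124·0.714286=0.0379; V=0.814066+0.053124+0.037946=0.9051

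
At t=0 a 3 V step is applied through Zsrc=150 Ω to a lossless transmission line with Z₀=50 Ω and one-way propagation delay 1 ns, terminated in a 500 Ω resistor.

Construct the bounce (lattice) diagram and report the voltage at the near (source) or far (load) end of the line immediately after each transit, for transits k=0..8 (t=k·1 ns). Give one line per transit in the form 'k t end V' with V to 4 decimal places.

Γ_L=0.818182, Γ_S=0.500000; launch V₁=3·50/200=0.750000
k=0 src: V=0.7500
k=1 load: inc=0.750000, refl=0.750000·0.818182=0.6136; V=0.000000+0.750000+0.613636=1.3636
k=2 src: inc=0.613636, refl=0.613636·0.500000=0.3068; V=0.750000+0.613636+0.306818=1.6705
k=3 load: inc=0.306818, refl=0.306818·0.818182=0.2510; V=1.363636+0.306818+0.251033=1.9215
k=4 src: inc=0.251033, refl=0.251033·0.500000=0.1255; V=1.670455+0.251033+0.125517=2.0470
k=5 load: inc=0.125517, refl=0.125517·0.818182=0.1027; V=1.921488+0.125517+0.102695=2.1497
k=6 src: inc=0.102695, refl=0.102695·0.500000=0.0513; V=2.047004+0.102695+0.051348=2.2010
k=7 load: inc=0.051348, refl=0.051348·0.818182=0.0420; V=2.149699+0.051348+0.042012=2.2431
k=8 src: inc=0.042012, refl=0.042012·0.500000=0.0210; V=2.201047+0.042012+0.021006=2.2641

0 0 source 0.7500
1 1 load 1.3636
2 2 source 1.6705
3 3 load 1.9215
4 4 source 2.0470
5 5 load 2.1497
6 6 source 2.2010
7 7 load 2.2431
8 8 source 2.2641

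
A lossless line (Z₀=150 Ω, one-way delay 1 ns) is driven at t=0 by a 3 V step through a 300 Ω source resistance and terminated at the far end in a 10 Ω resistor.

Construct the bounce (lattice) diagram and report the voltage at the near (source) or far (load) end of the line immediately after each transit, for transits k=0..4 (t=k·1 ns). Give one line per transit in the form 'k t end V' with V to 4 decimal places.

Γ_L=-0.875000, Γ_S=0.333333; launch V₁=3·150/450=1.000000
k=0 src: V=1.0000
k=1 load: inc=1.000000, refl=1.000000·-0.875000=-0.8750; V=0.000000+1.000000+-0.875000=0.1250
k=2 src: inc=-0.875000, refl=-0.875000·0.333333=-0.2917; V=1.000000+-0.875000+-0.291667=-0.1667
k=3 load: inc=-0.291667, refl=-0.291667·-0.875000=0.2552; V=0.125000+-0.291667+0.255208=0.0885
k=4 src: inc=0.255208, refl=0.255208·0.333333=0.0851; V=-0.166667+0.255208+0.085069=0.1736

0 0 source 1.0000
1 1 load 0.1250
2 2 source -0.1667
3 3 load 0.0885
4 4 source 0.1736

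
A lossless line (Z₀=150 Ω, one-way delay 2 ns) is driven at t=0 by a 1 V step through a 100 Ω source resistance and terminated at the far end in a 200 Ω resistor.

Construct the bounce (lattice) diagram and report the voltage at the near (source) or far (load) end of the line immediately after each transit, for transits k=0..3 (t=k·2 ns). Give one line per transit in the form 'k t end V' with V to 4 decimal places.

0 0 source 0.6000
1 2 load 0.6857
2 4 source 0.6686
3 6 load 0.6661

Γ_L=0.142857, Γ_S=-0.200000; launch V₁=1·150/250=0.600000
k=0 src: V=0.6000
k=1 load: inc=0.600000, refl=0.600000·0.142857=0.0857; V=0.000000+0.600000+0.085714=0.6857
k=2 src: inc=0.085714, refl=0.085714·-0.200000=-0.0171; V=0.600000+0.085714+-0.017143=0.6686
k=3 load: inc=-0.017143, refl=-0.017143·0.142857=-0.0024; V=0.685714+-0.017143+-0.002449=0.6661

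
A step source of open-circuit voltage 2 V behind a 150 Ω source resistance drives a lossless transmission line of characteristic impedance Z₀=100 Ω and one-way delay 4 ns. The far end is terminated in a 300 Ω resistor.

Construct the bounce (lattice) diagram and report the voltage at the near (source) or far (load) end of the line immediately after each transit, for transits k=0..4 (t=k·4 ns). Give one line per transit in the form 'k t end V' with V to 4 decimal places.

Γ_L=0.500000, Γ_S=0.200000; launch V₁=2·100/250=0.800000
k=0 src: V=0.8000
k=1 load: inc=0.800000, refl=0.800000·0.500000=0.4000; V=0.000000+0.800000+0.400000=1.2000
k=2 src: inc=0.400000, refl=0.400000·0.200000=0.0800; V=0.800000+0.400000+0.080000=1.2800
k=3 load: inc=0.080000, refl=0.080000·0.500000=0.0400; V=1.200000+0.080000+0.040000=1.3200
k=4 src: inc=0.040000, refl=0.040000·0.200000=0.0080; V=1.280000+0.040000+0.008000=1.3280

0 0 source 0.8000
1 4 load 1.2000
2 8 source 1.2800
3 12 load 1.3200
4 16 source 1.3280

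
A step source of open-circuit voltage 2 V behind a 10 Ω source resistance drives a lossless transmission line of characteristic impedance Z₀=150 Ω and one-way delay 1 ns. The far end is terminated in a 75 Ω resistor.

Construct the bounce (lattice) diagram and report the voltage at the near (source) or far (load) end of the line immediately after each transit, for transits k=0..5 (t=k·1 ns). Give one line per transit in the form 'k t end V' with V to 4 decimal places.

Γ_L=-0.333333, Γ_S=-0.875000; launch V₁=2·150/160=1.875000
k=0 src: V=1.8750
k=1 load: inc=1.875000, refl=1.875000·-0.333333=-0.6250; V=0.000000+1.875000+-0.625000=1.2500
k=2 src: inc=-0.625000, refl=-0.625000·-0.875000=0.5469; V=1.875000+-0.625000+0.546875=1.7969
k=3 load: inc=0.546875, refl=0.546875·-0.333333=-0.1823; V=1.250000+0.546875+-0.182292=1.6146
k=4 src: inc=-0.182292, refl=-0.182292·-0.875000=0.1595; V=1.796875+-0.182292+0.159505=1.7741
k=5 load: inc=0.159505, refl=0.159505·-0.333333=-0.0532; V=1.614583+0.159505+-0.053168=1.7209

0 0 source 1.8750
1 1 load 1.2500
2 2 source 1.7969
3 3 load 1.6146
4 4 source 1.7741
5 5 load 1.7209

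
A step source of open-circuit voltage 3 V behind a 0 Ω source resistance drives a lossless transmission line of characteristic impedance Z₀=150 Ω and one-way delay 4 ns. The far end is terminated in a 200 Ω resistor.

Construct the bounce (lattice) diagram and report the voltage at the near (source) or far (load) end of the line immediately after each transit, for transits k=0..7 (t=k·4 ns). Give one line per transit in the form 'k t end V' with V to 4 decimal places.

Γ_L=0.142857, Γ_S=-1.000000; launch V₁=3·150/150=3.000000
k=0 src: V=3.0000
k=1 load: inc=3.000000, refl=3.000000·0.142857=0.4286; V=0.000000+3.000000+0.428571=3.4286
k=2 src: inc=0.428571, refl=0.428571·-1.000000=-0.4286; V=3.000000+0.428571+-0.428571=3.0000
k=3 load: inc=-0.428571, refl=-0.428571·0.142857=-0.0612; V=3.428571+-0.428571+-0.061224=2.9388
k=4 src: inc=-0.061224, refl=-0.061224·-1.000000=0.0612; V=3.000000+-0.061224+0.061224=3.0000
k=5 load: inc=0.061224, refl=0.061224·0.142857=0.0087; V=2.938776+0.061224+0.008746=3.0087
k=6 src: inc=0.008746, refl=0.008746·-1.000000=-0.0087; V=3.000000+0.008746+-0.008746=3.0000
k=7 load: inc=-0.008746, refl=-0.008746·0.142857=-0.0012; V=3.008746+-0.008746+-0.001249=2.9988

0 0 source 3.0000
1 4 load 3.4286
2 8 source 3.0000
3 12 load 2.9388
4 16 source 3.0000
5 20 load 3.0087
6 24 source 3.0000
7 28 load 2.9988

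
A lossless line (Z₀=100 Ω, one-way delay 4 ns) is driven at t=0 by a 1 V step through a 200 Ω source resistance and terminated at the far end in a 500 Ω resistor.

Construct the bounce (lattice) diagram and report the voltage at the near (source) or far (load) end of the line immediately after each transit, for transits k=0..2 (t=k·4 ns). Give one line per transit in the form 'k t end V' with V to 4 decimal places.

0 0 source 0.3333
1 4 load 0.5556
2 8 source 0.6296

Γ_L=0.666667, Γ_S=0.333333; launch V₁=1·100/300=0.333333
k=0 src: V=0.3333
k=1 load: inc=0.333333, refl=0.333333·0.666667=0.2222; V=0.000000+0.333333+0.222222=0.5556
k=2 src: inc=0.222222, refl=0.222222·0.333333=0.0741; V=0.333333+0.222222+0.074074=0.6296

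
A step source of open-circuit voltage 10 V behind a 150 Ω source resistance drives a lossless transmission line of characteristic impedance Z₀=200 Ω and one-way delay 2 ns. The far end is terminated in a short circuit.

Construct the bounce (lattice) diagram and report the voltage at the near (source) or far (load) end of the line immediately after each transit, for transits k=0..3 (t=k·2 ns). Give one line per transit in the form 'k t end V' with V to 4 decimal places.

0 0 source 5.7143
1 2 load 0.0000
2 4 source 0.8163
3 6 load 0.0000

Γ_L=-1.000000, Γ_S=-0.142857; launch V₁=10·200/350=5.714286
k=0 src: V=5.7143
k=1 load: inc=5.714286, refl=5.714286·-1.000000=-5.7143; V=0.000000+5.714286+-5.714286=0.0000
k=2 src: inc=-5.714286, refl=-5.714286·-0.142857=0.8163; V=5.714286+-5.714286+0.816327=0.8163
k=3 load: inc=0.816327, refl=0.816327·-1.000000=-0.8163; V=0.000000+0.816327+-0.816327=0.0000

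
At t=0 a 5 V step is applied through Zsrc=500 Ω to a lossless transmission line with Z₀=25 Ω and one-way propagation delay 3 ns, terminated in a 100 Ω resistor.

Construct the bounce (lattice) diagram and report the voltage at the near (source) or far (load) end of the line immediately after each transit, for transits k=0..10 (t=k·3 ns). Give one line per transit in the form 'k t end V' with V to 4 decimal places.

0 0 source 0.2381
1 3 load 0.3810
2 6 source 0.5102
3 9 load 0.5878
4 12 source 0.6579
5 15 load 0.7000
6 18 source 0.7381
7 21 load 0.7610
8 24 source 0.7816
9 27 load 0.7940
10 30 source 0.8053

Γ_L=0.600000, Γ_S=0.904762; launch V₁=5·25/525=0.238095
k=0 src: V=0.2381
k=1 load: inc=0.238095, refl=0.238095·0.600000=0.1429; V=0.000000+0.238095+0.142857=0.3810
k=2 src: inc=0.142857, refl=0.142857·0.904762=0.1293; V=0.238095+0.142857+0.129252=0.5102
k=3 load: inc=0.129252, refl=0.129252·0.600000=0.0776; V=0.380952+0.129252+0.077551=0.5878
k=4 src: inc=0.077551, refl=0.077551·0.904762=0.0702; V=0.510204+0.077551+0.070165=0.6579
k=5 load: inc=0.070165, refl=0.070165·0.600000=0.0421; V=0.587755+0.070165+0.042099=0.7000
k=6 src: inc=0.042099, refl=0.042099·0.904762=0.0381; V=0.657920+0.042099+0.038090=0.7381
k=7 load: inc=0.038090, refl=0.038090·0.600000=0.0229; V=0.700019+0.038090+0.022854=0.7610
k=8 src: inc=0.022854, refl=0.022854·0.904762=0.0207; V=0.738109+0.022854+0.020677=0.7816
k=9 load: inc=0.020677, refl=0.020677·0.600000=0.0124; V=0.760963+0.020677+0.012406=0.7940
k=10 src: inc=0.012406, refl=0.012406·0.904762=0.0112; V=0.781640+0.012406+0.011225=0.8053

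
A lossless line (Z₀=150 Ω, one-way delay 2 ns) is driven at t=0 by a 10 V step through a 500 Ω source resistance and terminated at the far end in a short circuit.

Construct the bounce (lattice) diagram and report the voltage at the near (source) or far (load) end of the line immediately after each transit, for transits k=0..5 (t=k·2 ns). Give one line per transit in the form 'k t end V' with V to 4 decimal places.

Γ_L=-1.000000, Γ_S=0.538462; launch V₁=10·150/650=2.307692
k=0 src: V=2.3077
k=1 load: inc=2.307692, refl=2.307692·-1.000000=-2.3077; V=0.000000+2.307692+-2.307692=0.0000
k=2 src: inc=-2.307692, refl=-2.307692·0.538462=-1.2426; V=2.307692+-2.307692+-1.242604=-1.2426
k=3 load: inc=-1.242604, refl=-1.242604·-1.000000=1.2426; V=0.000000+-1.242604+1.242604=0.0000
k=4 src: inc=1.242604, refl=1.242604·0.538462=0.6691; V=-1.242604+1.242604+0.669094=0.6691
k=5 load: inc=0.669094, refl=0.669094·-1.000000=-0.6691; V=0.000000+0.669094+-0.669094=0.0000

0 0 source 2.3077
1 2 load 0.0000
2 4 source -1.2426
3 6 load 0.0000
4 8 source 0.6691
5 10 load 0.0000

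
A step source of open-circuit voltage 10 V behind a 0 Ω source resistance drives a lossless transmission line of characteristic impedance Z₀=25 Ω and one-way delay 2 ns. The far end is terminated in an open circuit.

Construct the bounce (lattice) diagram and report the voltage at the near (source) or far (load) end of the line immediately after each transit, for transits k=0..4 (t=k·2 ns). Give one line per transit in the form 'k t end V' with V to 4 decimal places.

Γ_L=1.000000, Γ_S=-1.000000; launch V₁=10·25/25=10.000000
k=0 src: V=10.0000
k=1 load: inc=10.000000, refl=10.000000·1.000000=10.0000; V=0.000000+10.000000+10.000000=20.0000
k=2 src: inc=10.000000, refl=10.000000·-1.000000=-10.0000; V=10.000000+10.000000+-10.000000=10.0000
k=3 load: inc=-10.000000, refl=-10.000000·1.000000=-10.0000; V=20.000000+-10.000000+-10.000000=0.0000
k=4 src: inc=-10.000000, refl=-10.000000·-1.000000=10.0000; V=10.000000+-10.000000+10.000000=10.0000

0 0 source 10.0000
1 2 load 20.0000
2 4 source 10.0000
3 6 load 0.0000
4 8 source 10.0000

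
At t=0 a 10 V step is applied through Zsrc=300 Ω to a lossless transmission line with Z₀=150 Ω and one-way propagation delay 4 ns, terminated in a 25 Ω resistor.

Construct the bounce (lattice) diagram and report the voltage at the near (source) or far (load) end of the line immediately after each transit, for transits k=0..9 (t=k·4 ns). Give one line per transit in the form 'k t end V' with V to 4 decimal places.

Γ_L=-0.714286, Γ_S=0.333333; launch V₁=10·150/450=3.333333
k=0 src: V=3.3333
k=1 load: inc=3.333333, refl=3.333333·-0.714286=-2.3810; V=0.000000+3.333333+-2.380952=0.9524
k=2 src: inc=-2.380952, refl=-2.380952·0.333333=-0.7937; V=3.333333+-2.380952+-0.793651=0.1587
k=3 load: inc=-0.793651, refl=-0.793651·-0.714286=0.5669; V=0.952381+-0.793651+0.566893=0.7256
k=4 src: inc=0.566893, refl=0.566893·0.333333=0.1890; V=0.158730+0.566893+0.188964=0.9146
k=5 load: inc=0.188964, refl=0.188964·-0.714286=-0.1350; V=0.725624+0.188964+-0.134975=0.7796
k=6 src: inc=-0.134975, refl=-0.134975·0.333333=-0.0450; V=0.914588+-0.134975+-0.044992=0.7346
k=7 load: inc=-0.044992, refl=-0.044992·-0.714286=0.0321; V=0.779613+-0.044992+0.032137=0.7668
k=8 src: inc=0.032137, refl=0.032137·0.333333=0.0107; V=0.734622+0.032137+0.010712=0.7775
k=9 load: inc=0.010712, refl=0.010712·-0.714286=-0.0077; V=0.766759+0.010712+-0.007652=0.7698

0 0 source 3.3333
1 4 load 0.9524
2 8 source 0.1587
3 12 load 0.7256
4 16 source 0.9146
5 20 load 0.7796
6 24 source 0.7346
7 28 load 0.7668
8 32 source 0.7775
9 36 load 0.7698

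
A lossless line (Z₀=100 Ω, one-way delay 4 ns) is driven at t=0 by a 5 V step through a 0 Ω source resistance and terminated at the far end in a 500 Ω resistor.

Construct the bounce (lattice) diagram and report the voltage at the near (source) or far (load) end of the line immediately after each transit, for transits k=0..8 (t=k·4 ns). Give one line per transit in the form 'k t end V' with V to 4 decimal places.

0 0 source 5.0000
1 4 load 8.3333
2 8 source 5.0000
3 12 load 2.7778
4 16 source 5.0000
5 20 load 6.4815
6 24 source 5.0000
7 28 load 4.0123
8 32 source 5.0000

Γ_L=0.666667, Γ_S=-1.000000; launch V₁=5·100/100=5.000000
k=0 src: V=5.0000
k=1 load: inc=5.000000, refl=5.000000·0.666667=3.3333; V=0.000000+5.000000+3.333333=8.3333
k=2 src: inc=3.333333, refl=3.333333·-1.000000=-3.3333; V=5.000000+3.333333+-3.333333=5.0000
k=3 load: inc=-3.333333, refl=-3.333333·0.666667=-2.2222; V=8.333333+-3.333333+-2.222222=2.7778
k=4 src: inc=-2.222222, refl=-2.222222·-1.000000=2.2222; V=5.000000+-2.222222+2.222222=5.0000
k=5 load: inc=2.222222, refl=2.222222·0.666667=1.4815; V=2.777778+2.222222+1.481481=6.4815
k=6 src: inc=1.481481, refl=1.481481·-1.000000=-1.4815; V=5.000000+1.481481+-1.481481=5.0000
k=7 load: inc=-1.481481, refl=-1.481481·0.666667=-0.9877; V=6.481481+-1.481481+-0.987654=4.0123
k=8 src: inc=-0.987654, refl=-0.987654·-1.000000=0.9877; V=5.000000+-0.987654+0.987654=5.0000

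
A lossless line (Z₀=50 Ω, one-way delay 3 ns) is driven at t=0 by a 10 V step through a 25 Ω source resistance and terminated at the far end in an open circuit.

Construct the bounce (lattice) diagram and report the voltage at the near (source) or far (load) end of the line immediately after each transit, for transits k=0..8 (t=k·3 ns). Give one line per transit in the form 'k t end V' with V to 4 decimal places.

0 0 source 6.6667
1 3 load 13.3333
2 6 source 11.1111
3 9 load 8.8889
4 12 source 9.6296
5 15 load 10.3704
6 18 source 10.1235
7 21 load 9.8765
8 24 source 9.9588

Γ_L=1.000000, Γ_S=-0.333333; launch V₁=10·50/75=6.666667
k=0 src: V=6.6667
k=1 load: inc=6.666667, refl=6.666667·1.000000=6.6667; V=0.000000+6.666667+6.666667=13.3333
k=2 src: inc=6.666667, refl=6.666667·-0.333333=-2.2222; V=6.666667+6.666667+-2.222222=11.1111
k=3 load: inc=-2.222222, refl=-2.222222·1.000000=-2.2222; V=13.333333+-2.222222+-2.222222=8.8889
k=4 src: inc=-2.222222, refl=-2.222222·-0.333333=0.7407; V=11.111111+-2.222222+0.740741=9.6296
k=5 load: inc=0.740741, refl=0.740741·1.000000=0.7407; V=8.888889+0.740741+0.740741=10.3704
k=6 src: inc=0.740741, refl=0.740741·-0.333333=-0.2469; V=9.629630+0.740741+-0.246914=10.1235
k=7 load: inc=-0.246914, refl=-0.246914·1.000000=-0.2469; V=10.370370+-0.246914+-0.246914=9.8765
k=8 src: inc=-0.246914, refl=-0.246914·-0.333333=0.0823; V=10.123457+-0.246914+0.082305=9.9588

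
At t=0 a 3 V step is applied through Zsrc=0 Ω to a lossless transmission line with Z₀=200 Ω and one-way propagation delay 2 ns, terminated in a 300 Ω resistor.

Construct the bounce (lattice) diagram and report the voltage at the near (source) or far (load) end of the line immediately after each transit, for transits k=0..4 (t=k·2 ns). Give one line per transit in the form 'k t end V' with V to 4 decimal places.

0 0 source 3.0000
1 2 load 3.6000
2 4 source 3.0000
3 6 load 2.8800
4 8 source 3.0000

Γ_L=0.200000, Γ_S=-1.000000; launch V₁=3·200/200=3.000000
k=0 src: V=3.0000
k=1 load: inc=3.000000, refl=3.000000·0.200000=0.6000; V=0.000000+3.000000+0.600000=3.6000
k=2 src: inc=0.600000, refl=0.600000·-1.000000=-0.6000; V=3.000000+0.600000+-0.600000=3.0000
k=3 load: inc=-0.600000, refl=-0.600000·0.200000=-0.1200; V=3.600000+-0.600000+-0.120000=2.8800
k=4 src: inc=-0.120000, refl=-0.120000·-1.000000=0.1200; V=3.000000+-0.120000+0.120000=3.0000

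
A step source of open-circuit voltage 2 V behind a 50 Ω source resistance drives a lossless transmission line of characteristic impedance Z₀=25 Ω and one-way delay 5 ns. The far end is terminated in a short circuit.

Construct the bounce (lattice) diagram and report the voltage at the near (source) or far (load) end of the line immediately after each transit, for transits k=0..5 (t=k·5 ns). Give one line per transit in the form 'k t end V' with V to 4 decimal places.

Γ_L=-1.000000, Γ_S=0.333333; launch V₁=2·25/75=0.666667
k=0 src: V=0.6667
k=1 load: inc=0.666667, refl=0.666667·-1.000000=-0.6667; V=0.000000+0.666667+-0.666667=0.0000
k=2 src: inc=-0.666667, refl=-0.666667·0.333333=-0.2222; V=0.666667+-0.666667+-0.222222=-0.2222
k=3 load: inc=-0.222222, refl=-0.222222·-1.000000=0.2222; V=0.000000+-0.222222+0.222222=0.0000
k=4 src: inc=0.222222, refl=0.222222·0.333333=0.0741; V=-0.222222+0.222222+0.074074=0.0741
k=5 load: inc=0.074074, refl=0.074074·-1.000000=-0.0741; V=0.000000+0.074074+-0.074074=0.0000

0 0 source 0.6667
1 5 load 0.0000
2 10 source -0.2222
3 15 load 0.0000
4 20 source 0.0741
5 25 load 0.0000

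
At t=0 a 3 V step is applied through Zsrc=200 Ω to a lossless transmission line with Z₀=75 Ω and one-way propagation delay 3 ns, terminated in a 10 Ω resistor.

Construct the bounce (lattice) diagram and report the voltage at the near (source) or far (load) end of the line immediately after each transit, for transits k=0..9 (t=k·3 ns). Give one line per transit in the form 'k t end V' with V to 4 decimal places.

0 0 source 0.8182
1 3 load 0.1925
2 6 source -0.0919
3 9 load 0.1256
4 12 source 0.2245
5 15 load 0.1489
6 18 source 0.1145
7 21 load 0.1408
8 24 source 0.1527
9 27 load 0.1436

Γ_L=-0.764706, Γ_S=0.454545; launch V₁=3·75/275=0.818182
k=0 src: V=0.8182
k=1 load: inc=0.818182, refl=0.818182·-0.764706=-0.6257; V=0.000000+0.818182+-0.625668=0.1925
k=2 src: inc=-0.625668, refl=-0.625668·0.454545=-0.2844; V=0.818182+-0.625668+-0.284395=-0.0919
k=3 load: inc=-0.284395, refl=-0.284395·-0.764706=0.2175; V=0.192513+-0.284395+0.217478=0.1256
k=4 src: inc=0.217478, refl=0.217478·0.454545=0.0989; V=-0.091881+0.217478+0.098854=0.2245
k=5 load: inc=0.098854, refl=0.098854·-0.764706=-0.0756; V=0.125597+0.098854+-0.075594=0.1489
k=6 src: inc=-0.075594, refl=-0.075594·0.454545=-0.0344; V=0.224451+-0.075594+-0.034361=0.1145
k=7 load: inc=-0.034361, refl=-0.034361·-0.764706=0.0263; V=0.148857+-0.034361+0.026276=0.1408
k=8 src: inc=0.026276, refl=0.026276·0.454545=0.0119; V=0.114496+0.026276+0.011944=0.1527
k=9 load: inc=0.011944, refl=0.011944·-0.764706=-0.0091; V=0.140772+0.011944+-0.009133=0.1436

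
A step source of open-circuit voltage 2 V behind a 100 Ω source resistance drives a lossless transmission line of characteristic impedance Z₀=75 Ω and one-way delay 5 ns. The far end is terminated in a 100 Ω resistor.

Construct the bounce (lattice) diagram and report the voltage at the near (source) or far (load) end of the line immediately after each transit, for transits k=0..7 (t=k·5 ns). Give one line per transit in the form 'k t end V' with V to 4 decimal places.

0 0 source 0.8571
1 5 load 0.9796
2 10 source 0.9971
3 15 load 0.9996
4 20 source 0.9999
5 25 load 1.0000
6 30 source 1.0000
7 35 load 1.0000

Γ_L=0.142857, Γ_S=0.142857; launch V₁=2·75/175=0.857143
k=0 src: V=0.8571
k=1 load: inc=0.857143, refl=0.857143·0.142857=0.1224; V=0.000000+0.857143+0.122449=0.9796
k=2 src: inc=0.122449, refl=0.122449·0.142857=0.0175; V=0.857143+0.122449+0.017493=0.9971
k=3 load: inc=0.017493, refl=0.017493·0.142857=0.0025; V=0.979592+0.017493+0.002499=0.9996
k=4 src: inc=0.002499, refl=0.002499·0.142857=0.0004; V=0.997085+0.002499+0.000357=0.9999
k=5 load: inc=0.000357, refl=0.000357·0.142857=0.0001; V=0.999584+0.000357+0.000051=1.0000
k=6 src: inc=0.000051, refl=0.000051·0.142857=0.0000; V=0.999941+0.000051+0.000007=1.0000
k=7 load: inc=0.000007, refl=0.000007·0.142857=0.0000; V=0.999992+0.000007+0.000001=1.0000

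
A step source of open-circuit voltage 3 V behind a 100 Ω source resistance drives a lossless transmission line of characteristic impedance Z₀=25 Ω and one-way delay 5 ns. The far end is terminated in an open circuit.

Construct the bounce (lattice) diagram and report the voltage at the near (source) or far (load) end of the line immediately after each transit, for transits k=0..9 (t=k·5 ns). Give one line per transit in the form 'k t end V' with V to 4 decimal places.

Γ_L=1.000000, Γ_S=0.600000; launch V₁=3·25/125=0.600000
k=0 src: V=0.6000
k=1 load: inc=0.600000, refl=0.600000·1.000000=0.6000; V=0.000000+0.600000+0.600000=1.2000
k=2 src: inc=0.600000, refl=0.600000·0.600000=0.3600; V=0.600000+0.600000+0.360000=1.5600
k=3 load: inc=0.360000, refl=0.360000·1.000000=0.3600; V=1.200000+0.360000+0.360000=1.9200
k=4 src: inc=0.360000, refl=0.360000·0.600000=0.2160; V=1.560000+0.360000+0.216000=2.1360
k=5 load: inc=0.216000, refl=0.216000·1.000000=0.2160; V=1.920000+0.216000+0.216000=2.3520
k=6 src: inc=0.216000, refl=0.216000·0.600000=0.1296; V=2.136000+0.216000+0.129600=2.4816
k=7 load: inc=0.129600, refl=0.129600·1.000000=0.1296; V=2.352000+0.129600+0.129600=2.6112
k=8 src: inc=0.129600, refl=0.129600·0.600000=0.0778; V=2.481600+0.129600+0.077760=2.6890
k=9 load: inc=0.077760, refl=0.077760·1.000000=0.0778; V=2.611200+0.077760+0.077760=2.7667

0 0 source 0.6000
1 5 load 1.2000
2 10 source 1.5600
3 15 load 1.9200
4 20 source 2.1360
5 25 load 2.3520
6 30 source 2.4816
7 35 load 2.6112
8 40 source 2.6890
9 45 load 2.7667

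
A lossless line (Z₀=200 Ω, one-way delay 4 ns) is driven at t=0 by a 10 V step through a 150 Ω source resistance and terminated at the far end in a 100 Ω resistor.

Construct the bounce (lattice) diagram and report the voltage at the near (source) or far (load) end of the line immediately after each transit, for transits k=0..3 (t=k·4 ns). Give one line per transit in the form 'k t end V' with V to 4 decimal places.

Γ_L=-0.333333, Γ_S=-0.142857; launch V₁=10·200/350=5.714286
k=0 src: V=5.7143
k=1 load: inc=5.714286, refl=5.714286·-0.333333=-1.9048; V=0.000000+5.714286+-1.904762=3.8095
k=2 src: inc=-1.904762, refl=-1.904762·-0.142857=0.2721; V=5.714286+-1.904762+0.272109=4.0816
k=3 load: inc=0.272109, refl=0.272109·-0.333333=-0.0907; V=3.809524+0.272109+-0.090703=3.9909

0 0 source 5.7143
1 4 load 3.8095
2 8 source 4.0816
3 12 load 3.9909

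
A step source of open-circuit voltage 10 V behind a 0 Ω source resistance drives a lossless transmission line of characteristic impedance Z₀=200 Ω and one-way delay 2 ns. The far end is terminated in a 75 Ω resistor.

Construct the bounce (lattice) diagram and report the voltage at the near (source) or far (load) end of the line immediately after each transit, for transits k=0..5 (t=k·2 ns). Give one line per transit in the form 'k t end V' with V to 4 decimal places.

Γ_L=-0.454545, Γ_S=-1.000000; launch V₁=10·200/200=10.000000
k=0 src: V=10.0000
k=1 load: inc=10.000000, refl=10.000000·-0.454545=-4.5455; V=0.000000+10.000000+-4.545455=5.4545
k=2 src: inc=-4.545455, refl=-4.545455·-1.000000=4.5455; V=10.000000+-4.545455+4.545455=10.0000
k=3 load: inc=4.545455, refl=4.545455·-0.454545=-2.0661; V=5.454545+4.545455+-2.066116=7.9339
k=4 src: inc=-2.066116, refl=-2.066116·-1.000000=2.0661; V=10.000000+-2.066116+2.066116=10.0000
k=5 load: inc=2.066116, refl=2.066116·-0.454545=-0.9391; V=7.933884+2.066116+-0.939144=9.0609

0 0 source 10.0000
1 2 load 5.4545
2 4 source 10.0000
3 6 load 7.9339
4 8 source 10.0000
5 10 load 9.0609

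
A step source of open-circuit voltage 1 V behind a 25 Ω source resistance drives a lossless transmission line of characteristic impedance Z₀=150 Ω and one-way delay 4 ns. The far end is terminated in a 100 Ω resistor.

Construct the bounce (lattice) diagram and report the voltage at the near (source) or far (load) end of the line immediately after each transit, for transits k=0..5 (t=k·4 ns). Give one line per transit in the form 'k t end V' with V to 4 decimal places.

0 0 source 0.8571
1 4 load 0.6857
2 8 source 0.8082
3 12 load 0.7837
4 16 source 0.8012
5 20 load 0.7977

Γ_L=-0.200000, Γ_S=-0.714286; launch V₁=1·150/175=0.857143
k=0 src: V=0.8571
k=1 load: inc=0.857143, refl=0.857143·-0.200000=-0.1714; V=0.000000+0.857143+-0.171429=0.6857
k=2 src: inc=-0.171429, refl=-0.171429·-0.714286=0.1224; V=0.857143+-0.171429+0.122449=0.8082
k=3 load: inc=0.122449, refl=0.122449·-0.200000=-0.0245; V=0.685714+0.122449+-0.024490=0.7837
k=4 src: inc=-0.024490, refl=-0.024490·-0.714286=0.0175; V=0.808163+-0.024490+0.017493=0.8012
k=5 load: inc=0.017493, refl=0.017493·-0.200000=-0.0035; V=0.783673+0.017493+-0.003499=0.7977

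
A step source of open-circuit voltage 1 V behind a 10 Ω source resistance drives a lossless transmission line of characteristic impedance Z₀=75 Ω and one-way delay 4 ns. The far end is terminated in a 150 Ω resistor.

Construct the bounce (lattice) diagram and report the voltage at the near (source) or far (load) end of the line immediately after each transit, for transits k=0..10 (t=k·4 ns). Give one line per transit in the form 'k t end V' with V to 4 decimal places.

Γ_L=0.333333, Γ_S=-0.764706; launch V₁=1·75/85=0.882353
k=0 src: V=0.8824
k=1 load: inc=0.882353, refl=0.882353·0.333333=0.2941; V=0.000000+0.882353+0.294118=1.1765
k=2 src: inc=0.294118, refl=0.294118·-0.764706=-0.2249; V=0.882353+0.294118+-0.224913=0.9516
k=3 load: inc=-0.224913, refl=-0.224913·0.333333=-0.0750; V=1.176471+-0.224913+-0.074971=0.8766
k=4 src: inc=-0.074971, refl=-0.074971·-0.764706=0.0573; V=0.951557+-0.074971+0.057331=0.9339
k=5 load: inc=0.057331, refl=0.057331·0.333333=0.0191; V=0.876586+0.057331+0.019110=0.9530
k=6 src: inc=0.019110, refl=0.019110·-0.764706=-0.0146; V=0.933917+0.019110+-0.014614=0.9384
k=7 load: inc=-0.014614, refl=-0.014614·0.333333=-0.0049; V=0.953027+-0.014614+-0.004871=0.9335
k=8 src: inc=-0.004871, refl=-0.004871·-0.764706=0.0037; V=0.938413+-0.004871+0.003725=0.9373
k=9 load: inc=0.003725, refl=0.003725·0.333333=0.0012; V=0.933542+0.003725+0.001242=0.9385
k=10 src: inc=0.001242, refl=0.001242·-0.764706=-0.0009; V=0.937267+0.001242+-0.000950=0.9376

0 0 source 0.8824
1 4 load 1.1765
2 8 source 0.9516
3 12 load 0.8766
4 16 source 0.9339
5 20 load 0.9530
6 24 source 0.9384
7 28 load 0.9335
8 32 source 0.9373
9 36 load 0.9385
10 40 source 0.9376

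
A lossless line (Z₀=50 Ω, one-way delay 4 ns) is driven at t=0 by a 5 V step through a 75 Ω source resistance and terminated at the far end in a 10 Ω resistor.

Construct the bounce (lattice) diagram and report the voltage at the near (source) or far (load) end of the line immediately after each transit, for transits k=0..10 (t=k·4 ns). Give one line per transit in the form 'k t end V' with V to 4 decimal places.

0 0 source 2.0000
1 4 load 0.6667
2 8 source 0.4000
3 12 load 0.5778
4 16 source 0.6133
5 20 load 0.5896
6 24 source 0.5849
7 28 load 0.5880
8 32 source 0.5887
9 36 load 0.5883
10 40 source 0.5882

Γ_L=-0.666667, Γ_S=0.200000; launch V₁=5·50/125=2.000000
k=0 src: V=2.0000
k=1 load: inc=2.000000, refl=2.000000·-0.666667=-1.3333; V=0.000000+2.000000+-1.333333=0.6667
k=2 src: inc=-1.333333, refl=-1.333333·0.200000=-0.2667; V=2.000000+-1.333333+-0.266667=0.4000
k=3 load: inc=-0.266667, refl=-0.266667·-0.666667=0.1778; V=0.666667+-0.266667+0.177778=0.5778
k=4 src: inc=0.177778, refl=0.177778·0.200000=0.0356; V=0.400000+0.177778+0.035556=0.6133
k=5 load: inc=0.035556, refl=0.035556·-0.666667=-0.0237; V=0.577778+0.035556+-0.023704=0.5896
k=6 src: inc=-0.023704, refl=-0.023704·0.200000=-0.0047; V=0.613333+-0.023704+-0.004741=0.5849
k=7 load: inc=-0.004741, refl=-0.004741·-0.666667=0.0032; V=0.589630+-0.004741+0.003160=0.5880
k=8 src: inc=0.003160, refl=0.003160·0.200000=0.0006; V=0.584889+0.003160+0.000632=0.5887
k=9 load: inc=0.000632, refl=0.000632·-0.666667=-0.0004; V=0.588049+0.000632+-0.000421=0.5883
k=10 src: inc=-0.000421, refl=-0.000421·0.200000=-0.0001; V=0.588681+-0.000421+-0.000084=0.5882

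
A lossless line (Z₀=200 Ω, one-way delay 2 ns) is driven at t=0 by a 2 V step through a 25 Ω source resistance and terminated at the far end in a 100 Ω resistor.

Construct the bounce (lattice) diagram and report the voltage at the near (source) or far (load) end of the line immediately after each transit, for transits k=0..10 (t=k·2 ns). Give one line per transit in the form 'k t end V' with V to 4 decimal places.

0 0 source 1.7778
1 2 load 1.1852
2 4 source 1.6461
3 6 load 1.4925
4 8 source 1.6119
5 10 load 1.5721
6 12 source 1.6031
7 14 load 1.5928
8 16 source 1.6008
9 18 load 1.5981
10 20 source 1.6002

Γ_L=-0.333333, Γ_S=-0.777778; launch V₁=2·200/225=1.777778
k=0 src: V=1.7778
k=1 load: inc=1.777778, refl=1.777778·-0.333333=-0.5926; V=0.000000+1.777778+-0.592593=1.1852
k=2 src: inc=-0.592593, refl=-0.592593·-0.777778=0.4609; V=1.777778+-0.592593+0.460905=1.6461
k=3 load: inc=0.460905, refl=0.460905·-0.333333=-0.1536; V=1.185185+0.460905+-0.153635=1.4925
k=4 src: inc=-0.153635, refl=-0.153635·-0.777778=0.1195; V=1.646091+-0.153635+0.119494=1.6119
k=5 load: inc=0.119494, refl=0.119494·-0.333333=-0.0398; V=1.492455+0.119494+-0.039831=1.5721
k=6 src: inc=-0.039831, refl=-0.039831·-0.777778=0.0310; V=1.611949+-0.039831+0.030980=1.6031
k=7 load: inc=0.030980, refl=0.030980·-0.333333=-0.0103; V=1.572118+0.030980+-0.010327=1.5928
k=8 src: inc=-0.010327, refl=-0.010327·-0.777778=0.0080; V=1.603098+-0.010327+0.008032=1.6008
k=9 load: inc=0.008032, refl=0.008032·-0.333333=-0.0027; V=1.592771+0.008032+-0.002677=1.5981
k=10 src: inc=-0.002677, refl=-0.002677·-0.777778=0.0021; V=1.600803+-0.002677+0.002082=1.6002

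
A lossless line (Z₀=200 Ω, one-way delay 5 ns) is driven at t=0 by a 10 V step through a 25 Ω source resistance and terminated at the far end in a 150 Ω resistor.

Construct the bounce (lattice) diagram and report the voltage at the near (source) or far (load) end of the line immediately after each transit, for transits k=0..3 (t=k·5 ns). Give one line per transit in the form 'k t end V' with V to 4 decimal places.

Γ_L=-0.142857, Γ_S=-0.777778; launch V₁=10·200/225=8.888889
k=0 src: V=8.8889
k=1 load: inc=8.888889, refl=8.888889·-0.142857=-1.2698; V=0.000000+8.888889+-1.269841=7.6190
k=2 src: inc=-1.269841, refl=-1.269841·-0.777778=0.9877; V=8.888889+-1.269841+0.987654=8.6067
k=3 load: inc=0.987654, refl=0.987654·-0.142857=-0.1411; V=7.619048+0.987654+-0.141093=8.4656

0 0 source 8.8889
1 5 load 7.6190
2 10 source 8.6067
3 15 load 8.4656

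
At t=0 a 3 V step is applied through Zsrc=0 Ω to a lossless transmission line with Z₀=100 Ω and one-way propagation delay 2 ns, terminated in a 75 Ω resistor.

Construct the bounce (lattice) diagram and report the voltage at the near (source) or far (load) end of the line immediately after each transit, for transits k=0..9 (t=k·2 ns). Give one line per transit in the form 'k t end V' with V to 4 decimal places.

Γ_L=-0.142857, Γ_S=-1.000000; launch V₁=3·100/100=3.000000
k=0 src: V=3.0000
k=1 load: inc=3.000000, refl=3.000000·-0.142857=-0.4286; V=0.000000+3.000000+-0.428571=2.5714
k=2 src: inc=-0.428571, refl=-0.428571·-1.000000=0.4286; V=3.000000+-0.428571+0.428571=3.0000
k=3 load: inc=0.428571, refl=0.428571·-0.142857=-0.0612; V=2.571429+0.428571+-0.061224=2.9388
k=4 src: inc=-0.061224, refl=-0.061224·-1.000000=0.0612; V=3.000000+-0.061224+0.061224=3.0000
k=5 load: inc=0.061224, refl=0.061224·-0.142857=-0.0087; V=2.938776+0.061224+-0.008746=2.9913
k=6 src: inc=-0.008746, refl=-0.008746·-1.000000=0.0087; V=3.000000+-0.008746+0.008746=3.0000
k=7 load: inc=0.008746, refl=0.008746·-0.142857=-0.0012; V=2.991254+0.008746+-0.001249=2.9988
k=8 src: inc=-0.001249, refl=-0.001249·-1.000000=0.0012; V=3.000000+-0.001249+0.001249=3.0000
k=9 load: inc=0.001249, refl=0.001249·-0.142857=-0.0002; V=2.998751+0.001249+-0.000178=2.9998

0 0 source 3.0000
1 2 load 2.5714
2 4 source 3.0000
3 6 load 2.9388
4 8 source 3.0000
5 10 load 2.9913
6 12 source 3.0000
7 14 load 2.9988
8 16 source 3.0000
9 18 load 2.9998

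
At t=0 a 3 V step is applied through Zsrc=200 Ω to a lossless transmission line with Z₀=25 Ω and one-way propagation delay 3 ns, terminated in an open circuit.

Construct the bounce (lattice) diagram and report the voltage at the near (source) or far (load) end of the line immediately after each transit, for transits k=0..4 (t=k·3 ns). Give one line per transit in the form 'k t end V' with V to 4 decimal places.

0 0 source 0.3333
1 3 load 0.6667
2 6 source 0.9259
3 9 load 1.1852
4 12 source 1.3868

Γ_L=1.000000, Γ_S=0.777778; launch V₁=3·25/225=0.333333
k=0 src: V=0.3333
k=1 load: inc=0.333333, refl=0.333333·1.000000=0.3333; V=0.000000+0.333333+0.333333=0.6667
k=2 src: inc=0.333333, refl=0.333333·0.777778=0.2593; V=0.333333+0.333333+0.259259=0.9259
k=3 load: inc=0.259259, refl=0.259259·1.000000=0.2593; V=0.666667+0.259259+0.259259=1.1852
k=4 src: inc=0.259259, refl=0.259259·0.777778=0.2016; V=0.925926+0.259259+0.201646=1.3868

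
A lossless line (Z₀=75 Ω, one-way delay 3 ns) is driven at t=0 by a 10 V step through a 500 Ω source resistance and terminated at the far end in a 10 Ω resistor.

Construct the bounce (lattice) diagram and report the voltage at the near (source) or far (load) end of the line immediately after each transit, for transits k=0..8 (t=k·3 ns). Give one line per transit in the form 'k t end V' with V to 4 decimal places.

0 0 source 1.3043
1 3 load 0.3069
2 6 source -0.4303
3 9 load 0.1334
4 12 source 0.5501
5 15 load 0.2315
6 18 source -0.0040
7 21 load 0.1761
8 24 source 0.3092

Γ_L=-0.764706, Γ_S=0.739130; launch V₁=10·75/575=1.304348
k=0 src: V=1.3043
k=1 load: inc=1.304348, refl=1.304348·-0.764706=-0.9974; V=0.000000+1.304348+-0.997442=0.3069
k=2 src: inc=-0.997442, refl=-0.997442·0.739130=-0.7372; V=1.304348+-0.997442+-0.737240=-0.4303
k=3 load: inc=-0.737240, refl=-0.737240·-0.764706=0.5638; V=0.306905+-0.737240+0.563772=0.1334
k=4 src: inc=0.563772, refl=0.563772·0.739130=0.4167; V=-0.430335+0.563772+0.416701=0.5501
k=5 load: inc=0.416701, refl=0.416701·-0.764706=-0.3187; V=0.133437+0.416701+-0.318654=0.2315
k=6 src: inc=-0.318654, refl=-0.318654·0.739130=-0.2355; V=0.550138+-0.318654+-0.235527=-0.0040
k=7 load: inc=-0.235527, refl=-0.235527·-0.764706=0.1801; V=0.231484+-0.235527+0.180109=0.1761
k=8 src: inc=0.180109, refl=0.180109·0.739130=0.1331; V=-0.004042+0.180109+0.133124=0.3092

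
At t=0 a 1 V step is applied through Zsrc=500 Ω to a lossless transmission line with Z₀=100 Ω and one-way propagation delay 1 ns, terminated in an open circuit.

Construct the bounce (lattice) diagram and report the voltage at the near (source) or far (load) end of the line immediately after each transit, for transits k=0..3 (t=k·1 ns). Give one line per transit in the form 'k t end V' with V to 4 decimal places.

0 0 source 0.1667
1 1 load 0.3333
2 2 source 0.4444
3 3 load 0.5556

Γ_L=1.000000, Γ_S=0.666667; launch V₁=1·100/600=0.166667
k=0 src: V=0.1667
k=1 load: inc=0.166667, refl=0.166667·1.000000=0.1667; V=0.000000+0.166667+0.166667=0.3333
k=2 src: inc=0.166667, refl=0.166667·0.666667=0.1111; V=0.166667+0.166667+0.111111=0.4444
k=3 load: inc=0.111111, refl=0.111111·1.000000=0.1111; V=0.333333+0.111111+0.111111=0.5556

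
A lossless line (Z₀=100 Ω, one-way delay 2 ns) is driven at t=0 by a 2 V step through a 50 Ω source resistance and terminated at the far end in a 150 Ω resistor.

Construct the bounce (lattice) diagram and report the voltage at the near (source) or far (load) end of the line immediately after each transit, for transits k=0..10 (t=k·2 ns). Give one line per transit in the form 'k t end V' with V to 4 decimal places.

0 0 source 1.3333
1 2 load 1.6000
2 4 source 1.5111
3 6 load 1.4933
4 8 source 1.4993
5 10 load 1.5004
6 12 source 1.5000
7 14 load 1.5000
8 16 source 1.5000
9 18 load 1.5000
10 20 source 1.5000

Γ_L=0.200000, Γ_S=-0.333333; launch V₁=2·100/150=1.333333
k=0 src: V=1.3333
k=1 load: inc=1.333333, refl=1.333333·0.200000=0.2667; V=0.000000+1.333333+0.266667=1.6000
k=2 src: inc=0.266667, refl=0.266667·-0.333333=-0.0889; V=1.333333+0.266667+-0.088889=1.5111
k=3 load: inc=-0.088889, refl=-0.088889·0.200000=-0.0178; V=1.600000+-0.088889+-0.017778=1.4933
k=4 src: inc=-0.017778, refl=-0.017778·-0.333333=0.0059; V=1.511111+-0.017778+0.005926=1.4993
k=5 load: inc=0.005926, refl=0.005926·0.200000=0.0012; V=1.493333+0.005926+0.001185=1.5004
k=6 src: inc=0.001185, refl=0.001185·-0.333333=-0.0004; V=1.499259+0.001185+-0.000395=1.5000
k=7 load: inc=-0.000395, refl=-0.000395·0.200000=-0.0001; V=1.500444+-0.000395+-0.000079=1.5000
k=8 src: inc=-0.000079, refl=-0.000079·-0.333333=0.0000; V=1.500049+-0.000079+0.000026=1.5000
k=9 load: inc=0.000026, refl=0.000026·0.200000=0.0000; V=1.499970+0.000026+0.000005=1.5000
k=10 src: inc=0.000005, refl=0.000005·-0.333333=-0.0000; V=1.499997+0.000005+-0.000002=1.5000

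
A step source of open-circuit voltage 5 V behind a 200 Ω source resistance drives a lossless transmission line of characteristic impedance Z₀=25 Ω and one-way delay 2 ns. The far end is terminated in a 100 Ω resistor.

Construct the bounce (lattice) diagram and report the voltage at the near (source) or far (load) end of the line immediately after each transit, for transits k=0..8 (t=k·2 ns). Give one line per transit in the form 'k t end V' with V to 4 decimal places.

0 0 source 0.5556
1 2 load 0.8889
2 4 source 1.1481
3 6 load 1.3037
4 8 source 1.4247
5 10 load 1.4973
6 12 source 1.5537
7 14 load 1.5876
8 16 source 1.6140

Γ_L=0.600000, Γ_S=0.777778; launch V₁=5·25/225=0.555556
k=0 src: V=0.5556
k=1 load: inc=0.555556, refl=0.555556·0.600000=0.3333; V=0.000000+0.555556+0.333333=0.8889
k=2 src: inc=0.333333, refl=0.333333·0.777778=0.2593; V=0.555556+0.333333+0.259259=1.1481
k=3 load: inc=0.259259, refl=0.259259·0.600000=0.1556; V=0.888889+0.259259+0.155556=1.3037
k=4 src: inc=0.155556, refl=0.155556·0.777778=0.1210; V=1.148148+0.155556+0.120988=1.4247
k=5 load: inc=0.120988, refl=0.120988·0.600000=0.0726; V=1.303704+0.120988+0.072593=1.4973
k=6 src: inc=0.072593, refl=0.072593·0.777778=0.0565; V=1.424691+0.072593+0.056461=1.5537
k=7 load: inc=0.056461, refl=0.056461·0.600000=0.0339; V=1.497284+0.056461+0.033877=1.5876
k=8 src: inc=0.033877, refl=0.033877·0.777778=0.0263; V=1.553745+0.033877+0.026348=1.6140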